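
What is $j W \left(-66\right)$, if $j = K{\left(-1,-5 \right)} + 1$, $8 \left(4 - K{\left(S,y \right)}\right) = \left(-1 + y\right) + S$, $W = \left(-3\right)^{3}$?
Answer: $\frac{41877}{4} \approx 10469.0$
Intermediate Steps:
$W = -27$
$K{\left(S,y \right)} = \frac{33}{8} - \frac{S}{8} - \frac{y}{8}$ ($K{\left(S,y \right)} = 4 - \frac{\left(-1 + y\right) + S}{8} = 4 - \frac{-1 + S + y}{8} = 4 - \left(- \frac{1}{8} + \frac{S}{8} + \frac{y}{8}\right) = \frac{33}{8} - \frac{S}{8} - \frac{y}{8}$)
$j = \frac{47}{8}$ ($j = \left(\frac{33}{8} - - \frac{1}{8} - - \frac{5}{8}\right) + 1 = \left(\frac{33}{8} + \frac{1}{8} + \frac{5}{8}\right) + 1 = \frac{39}{8} + 1 = \frac{47}{8} \approx 5.875$)
$j W \left(-66\right) = \frac{47 \left(\left(-27\right) \left(-66\right)\right)}{8} = \frac{47}{8} \cdot 1782 = \frac{41877}{4}$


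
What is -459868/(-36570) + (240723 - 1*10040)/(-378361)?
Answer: 82780019519/6918330885 ≈ 11.965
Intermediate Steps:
-459868/(-36570) + (240723 - 1*10040)/(-378361) = -459868*(-1/36570) + (240723 - 10040)*(-1/378361) = 229934/18285 + 230683*(-1/378361) = 229934/18285 - 230683/378361 = 82780019519/6918330885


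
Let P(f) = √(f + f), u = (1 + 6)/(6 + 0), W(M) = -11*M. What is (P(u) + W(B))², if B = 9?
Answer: (297 - √21)²/9 ≈ 9500.9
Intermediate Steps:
u = 7/6 ≈ 1.1667
P(f) = √2*√f (P(f) = √(2*f) = √2*√f)
(P(u) + W(B))² = (√2*√(7/6) - 11*9)² = (√2*(√42/6) - 99)² = (√21/3 - 99)² = (-99 + √21/3)²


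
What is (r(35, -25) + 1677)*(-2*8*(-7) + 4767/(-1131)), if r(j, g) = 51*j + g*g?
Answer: 166075245/377 ≈ 4.4052e+5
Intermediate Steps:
r(j, g) = g**2 + 51*j (r(j, g) = 51*j + g**2 = g**2 + 51*j)
(r(35, -25) + 1677)*(-2*8*(-7) + 4767/(-1131)) = (((-25)**2 + 51*35) + 1677)*(-2*8*(-7) + 4767/(-1131)) = ((625 + 1785) + 1677)*(-16*(-7) + 4767*(-1/1131)) = (2410 + 1677)*(112 - 1589/377) = 4087*(40635/377) = 166075245/377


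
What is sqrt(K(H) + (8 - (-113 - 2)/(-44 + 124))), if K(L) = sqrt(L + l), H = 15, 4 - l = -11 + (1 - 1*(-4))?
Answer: sqrt(231)/4 ≈ 3.7997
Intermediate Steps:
l = 10 (l = 4 - (-11 + (1 - 1*(-4))) = 4 - (-11 + (1 + 4)) = 4 - (-11 + 5) = 4 - 1*(-6) = 4 + 6 = 10)
K(L) = sqrt(10 + L) (K(L) = sqrt(L + 10) = sqrt(10 + L))
sqrt(K(H) + (8 - (-113 - 2)/(-44 + 124))) = sqrt(sqrt(10 + 15) + (8 - (-113 - 2)/(-44 + 124))) = sqrt(sqrt(25) + (8 - (-115)/80)) = sqrt(5 + (8 - (-115)/80)) = sqrt(5 + (8 - 1*(-23/16))) = sqrt(5 + (8 + 23/16)) = sqrt(5 + 151/16) = sqrt(231/16) = sqrt(231)/4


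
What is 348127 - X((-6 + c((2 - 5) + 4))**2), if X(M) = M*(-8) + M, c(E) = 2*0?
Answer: 348379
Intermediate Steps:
c(E) = 0
X(M) = -7*M (X(M) = -8*M + M = -7*M)
348127 - X((-6 + c((2 - 5) + 4))**2) = 348127 - (-7)*(-6 + 0)**2 = 348127 - (-7)*(-6)**2 = 348127 - (-7)*36 = 348127 - 1*(-252) = 348127 + 252 = 348379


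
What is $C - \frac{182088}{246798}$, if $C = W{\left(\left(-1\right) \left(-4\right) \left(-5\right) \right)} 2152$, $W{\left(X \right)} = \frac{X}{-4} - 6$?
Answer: $- \frac{29516188}{13711} \approx -2152.7$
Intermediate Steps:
$W{\left(X \right)} = -6 - \frac{X}{4}$ ($W{\left(X \right)} = X \left(- \frac{1}{4}\right) - 6 = - \frac{X}{4} - 6 = -6 - \frac{X}{4}$)
$C = -2152$ ($C = \left(-6 - \frac{\left(-1\right) \left(-4\right) \left(-5\right)}{4}\right) 2152 = \left(-6 - \frac{4 \left(-5\right)}{4}\right) 2152 = \left(-6 - -5\right) 2152 = \left(-6 + 5\right) 2152 = \left(-1\right) 2152 = -2152$)
$C - \frac{182088}{246798} = -2152 - \frac{182088}{246798} = -2152 - 182088 \cdot \frac{1}{246798} = -2152 - \frac{10116}{13711} = - \frac{29516188}{13711}$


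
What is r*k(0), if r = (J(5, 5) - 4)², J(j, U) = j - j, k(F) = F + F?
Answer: 0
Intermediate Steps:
k(F) = 2*F
J(j, U) = 0
r = 16 (r = (0 - 4)² = (-4)² = 16)
r*k(0) = 16*(2*0) = 16*0 = 0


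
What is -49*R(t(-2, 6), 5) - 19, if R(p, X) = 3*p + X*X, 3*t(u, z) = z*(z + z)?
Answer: -4772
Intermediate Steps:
t(u, z) = 2*z²/3 (t(u, z) = (z*(z + z))/3 = (z*(2*z))/3 = (2*z²)/3 = 2*z²/3)
R(p, X) = X² + 3*p (R(p, X) = 3*p + X² = X² + 3*p)
-49*R(t(-2, 6), 5) - 19 = -49*(5² + 3*((⅔)*6²)) - 19 = -49*(25 + 3*((⅔)*36)) - 19 = -49*(25 + 3*24) - 19 = -49*(25 + 72) - 19 = -49*97 - 19 = -4753 - 19 = -4772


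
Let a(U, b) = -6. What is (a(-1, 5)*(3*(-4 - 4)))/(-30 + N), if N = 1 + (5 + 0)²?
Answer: -36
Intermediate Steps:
N = 26 (N = 1 + 5² = 1 + 25 = 26)
(a(-1, 5)*(3*(-4 - 4)))/(-30 + N) = (-18*(-4 - 4))/(-30 + 26) = -18*(-8)/(-4) = -6*(-24)*(-¼) = 144*(-¼) = -36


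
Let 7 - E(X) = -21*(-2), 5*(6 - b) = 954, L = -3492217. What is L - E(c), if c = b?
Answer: -3492182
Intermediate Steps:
b = -924/5 (b = 6 - ⅕*954 = 6 - 954/5 = -924/5 ≈ -184.80)
c = -924/5 ≈ -184.80
E(X) = -35 (E(X) = 7 - (-21)*(-2) = 7 - 1*42 = 7 - 42 = -35)
L - E(c) = -3492217 - 1*(-35) = -3492217 + 35 = -3492182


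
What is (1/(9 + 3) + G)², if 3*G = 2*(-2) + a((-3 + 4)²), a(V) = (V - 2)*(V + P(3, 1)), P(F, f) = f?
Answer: 529/144 ≈ 3.6736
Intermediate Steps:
a(V) = (1 + V)*(-2 + V) (a(V) = (V - 2)*(V + 1) = (-2 + V)*(1 + V) = (1 + V)*(-2 + V))
G = -2 (G = (2*(-2) + (-2 + ((-3 + 4)²)² - (-3 + 4)²))/3 = (-4 + (-2 + (1²)² - 1*1²))/3 = (-4 + (-2 + 1² - 1*1))/3 = (-4 + (-2 + 1 - 1))/3 = (-4 - 2)/3 = (⅓)*(-6) = -2)
(1/(9 + 3) + G)² = (1/(9 + 3) - 2)² = (1/12 - 2)² = (-23/12)² = 529/144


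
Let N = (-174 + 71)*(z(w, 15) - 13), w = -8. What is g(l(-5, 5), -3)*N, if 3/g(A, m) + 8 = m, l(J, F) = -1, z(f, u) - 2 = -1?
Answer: -3708/11 ≈ -337.09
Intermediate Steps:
z(f, u) = 1 (z(f, u) = 2 - 1 = 1)
g(A, m) = 3/(-8 + m)
N = 1236 (N = (-174 + 71)*(1 - 13) = -103*(-12) = 1236)
g(l(-5, 5), -3)*N = (3/(-8 - 3))*1236 = (3/(-11))*1236 = (3*(-1/11))*1236 = -3/11*1236 = -3708/11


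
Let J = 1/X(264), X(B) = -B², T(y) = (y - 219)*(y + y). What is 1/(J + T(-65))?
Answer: 69696/2573176319 ≈ 2.7086e-5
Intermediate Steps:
T(y) = 2*y*(-219 + y) (T(y) = (-219 + y)*(2*y) = 2*y*(-219 + y))
J = -1/69696 (J = 1/(-1*264²) = 1/(-1*69696) = 1/(-69696) = -1/69696 ≈ -1.4348e-5)
1/(J + T(-65)) = 1/(-1/69696 + 2*(-65)*(-219 - 65)) = 1/(-1/69696 + 2*(-65)*(-284)) = 1/(-1/69696 + 36920) = 1/(2573176319/69696) = 69696/2573176319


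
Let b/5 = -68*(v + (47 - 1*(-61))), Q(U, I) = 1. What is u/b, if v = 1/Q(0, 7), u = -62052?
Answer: 15513/9265 ≈ 1.6744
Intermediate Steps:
v = 1 (v = 1/1 = 1)
b = -37060 (b = 5*(-68*(1 + (47 - 1*(-61)))) = 5*(-68*(1 + (47 + 61))) = 5*(-68*(1 + 108)) = 5*(-68*109) = 5*(-7412) = -37060)
u/b = -62052/(-37060) = -62052*(-1/37060) = 15513/9265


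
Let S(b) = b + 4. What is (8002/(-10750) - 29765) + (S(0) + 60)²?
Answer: -137974876/5375 ≈ -25670.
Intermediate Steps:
S(b) = 4 + b
(8002/(-10750) - 29765) + (S(0) + 60)² = (8002/(-10750) - 29765) + ((4 + 0) + 60)² = (8002*(-1/10750) - 29765) + (4 + 60)² = (-4001/5375 - 29765) + 64² = -159990876/5375 + 4096 = -137974876/5375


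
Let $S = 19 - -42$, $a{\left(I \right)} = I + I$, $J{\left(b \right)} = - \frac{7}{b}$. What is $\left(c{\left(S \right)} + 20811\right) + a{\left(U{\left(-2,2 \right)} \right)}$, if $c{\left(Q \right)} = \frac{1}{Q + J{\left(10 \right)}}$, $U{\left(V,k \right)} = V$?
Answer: $\frac{12546631}{603} \approx 20807.0$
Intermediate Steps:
$a{\left(I \right)} = 2 I$
$S = 61$ ($S = 19 + 42 = 61$)
$c{\left(Q \right)} = \frac{1}{- \frac{7}{10} + Q}$ ($c{\left(Q \right)} = \frac{1}{Q - \frac{7}{10}} = \frac{1}{- \frac{7}{10} + Q}$)
$\left(c{\left(S \right)} + 20811\right) + a{\left(U{\left(-2,2 \right)} \right)} = \left(\frac{10}{-7 + 10 \cdot 61} + 20811\right) + 2 \left(-2\right) = \left(\frac{10}{-7 + 610} + 20811\right) - 4 = \left(\frac{10}{603} + 20811\right) - 4 = \frac{12549043}{603} - 4 = \frac{12546631}{603}$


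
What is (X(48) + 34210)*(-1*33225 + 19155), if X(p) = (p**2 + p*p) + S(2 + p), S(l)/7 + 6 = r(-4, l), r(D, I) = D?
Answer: -545184360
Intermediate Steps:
S(l) = -70 (S(l) = -42 + 7*(-4) = -42 - 28 = -70)
X(p) = -70 + 2*p**2 (X(p) = (p**2 + p*p) - 70 = (p**2 + p**2) - 70 = 2*p**2 - 70 = -70 + 2*p**2)
(X(48) + 34210)*(-1*33225 + 19155) = ((-70 + 2*48**2) + 34210)*(-1*33225 + 19155) = ((-70 + 2*2304) + 34210)*(-33225 + 19155) = ((-70 + 4608) + 34210)*(-14070) = (4538 + 34210)*(-14070) = 38748*(-14070) = -545184360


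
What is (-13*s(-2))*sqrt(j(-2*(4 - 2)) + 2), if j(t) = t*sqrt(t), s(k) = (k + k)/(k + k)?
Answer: -13*sqrt(2 - 8*I) ≈ -29.425 + 22.974*I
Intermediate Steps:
s(k) = 1 (s(k) = (2*k)/((2*k)) = (2*k)*(1/(2*k)) = 1)
j(t) = t**(3/2)
(-13*s(-2))*sqrt(j(-2*(4 - 2)) + 2) = (-13*1)*sqrt((-2*(4 - 2))**(3/2) + 2) = -13*sqrt((-2*2)**(3/2) + 2) = -13*sqrt((-4)**(3/2) + 2) = -13*sqrt(-8*I + 2) = -13*sqrt(2 - 8*I)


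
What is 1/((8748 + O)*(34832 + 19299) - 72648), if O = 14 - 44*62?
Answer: 1/326553806 ≈ 3.0623e-9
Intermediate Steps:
O = -2714 (O = 14 - 2728 = -2714)
1/((8748 + O)*(34832 + 19299) - 72648) = 1/((8748 - 2714)*(34832 + 19299) - 72648) = 1/(6034*54131 - 72648) = 1/(326626454 - 72648) = 1/326553806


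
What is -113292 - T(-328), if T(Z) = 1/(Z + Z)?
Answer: -74319551/656 ≈ -1.1329e+5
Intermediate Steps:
T(Z) = 1/(2*Z)
-113292 - T(-328) = -113292 - 1/(2*(-328)) = -113292 - (-1)/(2*328) = -113292 - 1*(-1/656) = -113292 + 1/656 = -74319551/656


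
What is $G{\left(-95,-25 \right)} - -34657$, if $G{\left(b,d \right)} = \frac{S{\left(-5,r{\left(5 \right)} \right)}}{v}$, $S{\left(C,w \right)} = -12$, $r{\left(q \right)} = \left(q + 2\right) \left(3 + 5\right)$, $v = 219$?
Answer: $\frac{2529957}{73} \approx 34657.0$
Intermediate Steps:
$r{\left(q \right)} = 16 + 8 q$ ($r{\left(q \right)} = \left(2 + q\right) 8 = 16 + 8 q$)
$G{\left(b,d \right)} = - \frac{4}{73}$ ($G{\left(b,d \right)} = - \frac{12}{219} = \left(-12\right) \frac{1}{219} = - \frac{4}{73}$)
$G{\left(-95,-25 \right)} - -34657 = - \frac{4}{73} - -34657 = - \frac{4}{73} + 34657 = \frac{2529957}{73}$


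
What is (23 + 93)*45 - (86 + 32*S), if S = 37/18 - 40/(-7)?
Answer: 307778/63 ≈ 4885.4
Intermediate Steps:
S = 979/126 (S = 37*(1/18) - 40*(-1/7) = 37/18 + 40/7 = 979/126 ≈ 7.7698)
(23 + 93)*45 - (86 + 32*S) = (23 + 93)*45 - (86 + 32*(979/126)) = 116*45 - (86 + 15664/63) = 5220 - 1*21082/63 = 5220 - 21082/63 = 307778/63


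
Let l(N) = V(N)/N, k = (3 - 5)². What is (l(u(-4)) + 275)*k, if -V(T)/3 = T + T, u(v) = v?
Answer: 1076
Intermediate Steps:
V(T) = -6*T (V(T) = -3*(T + T) = -6*T)
k = 4 (k = (-2)² = 4)
l(N) = -6 (l(N) = (-6*N)/N = -6)
(l(u(-4)) + 275)*k = (-6 + 275)*4 = 269*4 = 1076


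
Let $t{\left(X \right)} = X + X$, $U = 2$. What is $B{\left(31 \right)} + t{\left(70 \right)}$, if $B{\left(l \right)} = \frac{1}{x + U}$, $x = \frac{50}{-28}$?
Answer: $\frac{434}{3} \approx 144.67$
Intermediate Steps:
$x = - \frac{25}{14}$ ($x = 50 \left(- \frac{1}{28}\right) = - \frac{25}{14} \approx -1.7857$)
$B{\left(l \right)} = \frac{14}{3}$ ($B{\left(l \right)} = \frac{1}{- \frac{25}{14} + 2} = \frac{1}{\frac{3}{14}} = \frac{14}{3}$)
$t{\left(X \right)} = 2 X$
$B{\left(31 \right)} + t{\left(70 \right)} = \frac{14}{3} + 2 \cdot 70 = \frac{14}{3} + 140 = \frac{434}{3}$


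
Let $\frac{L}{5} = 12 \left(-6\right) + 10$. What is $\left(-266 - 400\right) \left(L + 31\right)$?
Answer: $185814$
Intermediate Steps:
$L = -310$ ($L = 5 \left(12 \left(-6\right) + 10\right) = 5 \left(-72 + 10\right) = 5 \left(-62\right) = -310$)
$\left(-266 - 400\right) \left(L + 31\right) = \left(-266 - 400\right) \left(-310 + 31\right) = \left(-666\right) \left(-279\right) = 185814$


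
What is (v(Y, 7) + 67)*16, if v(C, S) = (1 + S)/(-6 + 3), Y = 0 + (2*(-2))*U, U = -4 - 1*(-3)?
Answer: 3088/3 ≈ 1029.3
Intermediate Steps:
U = -1 (U = -4 + 3 = -1)
Y = 4 (Y = 0 + (2*(-2))*(-1) = 0 - 4*(-1) = 0 + 4 = 4)
v(C, S) = -1/3 - S/3 (v(C, S) = (1 + S)/(-3) = (1 + S)*(-1/3) = -1/3 - S/3)
(v(Y, 7) + 67)*16 = ((-1/3 - 1/3*7) + 67)*16 = ((-1/3 - 7/3) + 67)*16 = (-8/3 + 67)*16 = (193/3)*16 = 3088/3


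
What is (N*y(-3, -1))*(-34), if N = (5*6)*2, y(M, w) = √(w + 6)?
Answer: -2040*√5 ≈ -4561.6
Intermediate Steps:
y(M, w) = √(6 + w)
N = 60 (N = 30*2 = 60)
(N*y(-3, -1))*(-34) = (60*√(6 - 1))*(-34) = (60*√5)*(-34) = -2040*√5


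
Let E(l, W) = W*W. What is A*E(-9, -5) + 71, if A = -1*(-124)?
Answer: 3171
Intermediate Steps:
A = 124
E(l, W) = W²
A*E(-9, -5) + 71 = 124*(-5)² + 71 = 124*25 + 71 = 3100 + 71 = 3171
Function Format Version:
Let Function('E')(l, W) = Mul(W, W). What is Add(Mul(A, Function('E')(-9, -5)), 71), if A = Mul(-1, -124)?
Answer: 3171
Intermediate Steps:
A = 124
Function('E')(l, W) = Pow(W, 2)
Add(Mul(A, Function('E')(-9, -5)), 71) = Add(Mul(124, Pow(-5, 2)), 71) = Add(Mul(124, 25), 71) = Add(3100, 71) = 3171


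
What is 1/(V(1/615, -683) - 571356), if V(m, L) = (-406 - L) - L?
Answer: -1/570396 ≈ -1.7532e-6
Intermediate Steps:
V(m, L) = -406 - 2*L
1/(V(1/615, -683) - 571356) = 1/((-406 - 2*(-683)) - 571356) = 1/((-406 + 1366) - 571356) = 1/(960 - 571356) = 1/(-570396) = -1/570396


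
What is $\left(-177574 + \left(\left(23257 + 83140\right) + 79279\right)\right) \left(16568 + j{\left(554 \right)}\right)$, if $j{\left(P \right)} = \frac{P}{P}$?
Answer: $134242038$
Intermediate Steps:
$j{\left(P \right)} = 1$
$\left(-177574 + \left(\left(23257 + 83140\right) + 79279\right)\right) \left(16568 + j{\left(554 \right)}\right) = \left(-177574 + \left(\left(23257 + 83140\right) + 79279\right)\right) \left(16568 + 1\right) = \left(-177574 + \left(106397 + 79279\right)\right) 16569 = \left(-177574 + 185676\right) 16569 = 8102 \cdot 16569 = 134242038$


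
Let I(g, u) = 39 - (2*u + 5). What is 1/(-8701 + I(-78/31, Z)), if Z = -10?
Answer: -1/8647 ≈ -0.00011565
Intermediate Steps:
I(g, u) = 34 - 2*u (I(g, u) = 39 - (5 + 2*u) = 39 + (-5 - 2*u) = 34 - 2*u)
1/(-8701 + I(-78/31, Z)) = 1/(-8701 + (34 - 2*(-10))) = 1/(-8701 + (34 + 20)) = 1/(-8701 + 54) = 1/(-8647) = -1/8647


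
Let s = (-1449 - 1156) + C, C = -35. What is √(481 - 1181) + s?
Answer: -2640 + 10*I*√7 ≈ -2640.0 + 26.458*I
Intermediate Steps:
s = -2640 (s = (-1449 - 1156) - 35 = -2605 - 35 = -2640)
√(481 - 1181) + s = √(481 - 1181) - 2640 = √(-700) - 2640 = 10*I*√7 - 2640 = -2640 + 10*I*√7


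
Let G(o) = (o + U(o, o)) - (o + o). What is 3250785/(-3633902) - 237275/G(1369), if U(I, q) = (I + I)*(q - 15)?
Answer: -12909262965205/13466815645466 ≈ -0.95860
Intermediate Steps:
U(I, q) = 2*I*(-15 + q) (U(I, q) = (2*I)*(-15 + q) = 2*I*(-15 + q))
G(o) = -o + 2*o*(-15 + o) (G(o) = (o + 2*o*(-15 + o)) - (o + o) = (o + 2*o*(-15 + o)) - 2*o = -o + 2*o*(-15 + o))
3250785/(-3633902) - 237275/G(1369) = 3250785/(-3633902) - 237275*1/(1369*(-31 + 2*1369)) = 3250785*(-1/3633902) - 237275*1/(1369*(-31 + 2738)) = -3250785/3633902 - 237275/(1369*2707) = -3250785/3633902 - 237275/3705883 = -12909262965205/13466815645466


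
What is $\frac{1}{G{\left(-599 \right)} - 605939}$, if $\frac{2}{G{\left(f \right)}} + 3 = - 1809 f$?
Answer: $- \frac{541794}{328294114565} \approx -1.6503 \cdot 10^{-6}$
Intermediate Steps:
$G{\left(f \right)} = \frac{2}{-3 - 1809 f}$
$\frac{1}{G{\left(-599 \right)} - 605939} = \frac{1}{- \frac{2}{3 + 1809 \left(-599\right)} - 605939} = \frac{1}{- \frac{2}{3 - 1083591} - 605939} = \frac{1}{- \frac{2}{-1083588} - 605939} = \frac{1}{\left(-2\right) \left(- \frac{1}{1083588}\right) - 605939} = \frac{1}{\frac{1}{541794} - 605939} = \frac{1}{- \frac{328294114565}{541794}} = - \frac{541794}{328294114565}$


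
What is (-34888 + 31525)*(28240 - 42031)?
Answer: 46379133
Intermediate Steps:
(-34888 + 31525)*(28240 - 42031) = -3363*(-13791) = 46379133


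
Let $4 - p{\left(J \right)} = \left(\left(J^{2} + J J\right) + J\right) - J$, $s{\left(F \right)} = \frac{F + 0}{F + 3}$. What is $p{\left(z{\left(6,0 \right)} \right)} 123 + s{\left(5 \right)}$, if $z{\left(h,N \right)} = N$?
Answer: $\frac{3941}{8} \approx 492.63$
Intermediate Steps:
$s{\left(F \right)} = \frac{F}{3 + F}$
$p{\left(J \right)} = 4 - 2 J^{2}$ ($p{\left(J \right)} = 4 - \left(\left(\left(J^{2} + J J\right) + J\right) - J\right) = 4 - \left(\left(\left(J^{2} + J^{2}\right) + J\right) - J\right) = 4 - \left(\left(2 J^{2} + J\right) - J\right) = 4 - \left(\left(J + 2 J^{2}\right) - J\right) = 4 - 2 J^{2}$)
$p{\left(z{\left(6,0 \right)} \right)} 123 + s{\left(5 \right)} = \left(4 - 2 \cdot 0^{2}\right) 123 + \frac{5}{3 + 5} = \left(4 - 0\right) 123 + \frac{5}{8} = \left(4 + 0\right) 123 + 5 \cdot \frac{1}{8} = 4 \cdot 123 + \frac{5}{8} = 492 + \frac{5}{8} = \frac{3941}{8}$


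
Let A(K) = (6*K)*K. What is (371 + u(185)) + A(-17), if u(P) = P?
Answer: 2290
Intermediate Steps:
A(K) = 6*K²
(371 + u(185)) + A(-17) = (371 + 185) + 6*(-17)² = 556 + 6*289 = 556 + 1734 = 2290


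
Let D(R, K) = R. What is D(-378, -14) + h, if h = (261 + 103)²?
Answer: 132118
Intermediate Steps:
h = 132496 (h = 364² = 132496)
D(-378, -14) + h = -378 + 132496 = 132118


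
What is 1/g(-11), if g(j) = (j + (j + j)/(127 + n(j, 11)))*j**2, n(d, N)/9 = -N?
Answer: -14/19965 ≈ -0.00070123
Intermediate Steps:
n(d, N) = -9*N (n(d, N) = 9*(-N) = -9*N)
g(j) = 15*j**3/14 (g(j) = (j + (j + j)/(127 - 9*11))*j**2 = (j + (2*j)/(127 - 99))*j**2 = (j + (2*j)/28)*j**2 = (j + (2*j)*(1/28))*j**2 = (j + j/14)*j**2 = (15*j/14)*j**2 = 15*j**3/14)
1/g(-11) = 1/((15/14)*(-11)**3) = 1/((15/14)*(-1331)) = 1/(-19965/14) = -14/19965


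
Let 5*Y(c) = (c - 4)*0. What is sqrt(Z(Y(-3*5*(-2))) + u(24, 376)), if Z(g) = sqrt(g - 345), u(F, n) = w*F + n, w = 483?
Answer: sqrt(11968 + I*sqrt(345)) ≈ 109.4 + 0.0849*I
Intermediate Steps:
u(F, n) = n + 483*F (u(F, n) = 483*F + n = n + 483*F)
Y(c) = 0 (Y(c) = ((c - 4)*0)/5 = ((-4 + c)*0)/5 = (1/5)*0 = 0)
Z(g) = sqrt(-345 + g)
sqrt(Z(Y(-3*5*(-2))) + u(24, 376)) = sqrt(sqrt(-345 + 0) + (376 + 483*24)) = sqrt(sqrt(-345) + (376 + 11592)) = sqrt(I*sqrt(345) + 11968) = sqrt(11968 + I*sqrt(345))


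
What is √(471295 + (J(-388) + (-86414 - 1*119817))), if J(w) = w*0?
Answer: 2*√66266 ≈ 514.84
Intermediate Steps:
J(w) = 0
√(471295 + (J(-388) + (-86414 - 1*119817))) = √(471295 + (0 + (-86414 - 1*119817))) = √(471295 + (0 + (-86414 - 119817))) = √(471295 + (0 - 206231)) = √(471295 - 206231) = √265064 = 2*√66266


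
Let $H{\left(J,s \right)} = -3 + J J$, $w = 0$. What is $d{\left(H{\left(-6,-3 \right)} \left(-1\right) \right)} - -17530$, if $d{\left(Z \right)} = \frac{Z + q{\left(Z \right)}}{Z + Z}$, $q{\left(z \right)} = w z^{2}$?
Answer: $\frac{35061}{2} \approx 17531.0$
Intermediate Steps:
$q{\left(z \right)} = 0$ ($q{\left(z \right)} = 0 z^{2} = 0$)
$H{\left(J,s \right)} = -3 + J^{2}$
$d{\left(Z \right)} = \frac{1}{2}$ ($d{\left(Z \right)} = \frac{Z + 0}{Z + Z} = \frac{Z}{2 Z} = Z \frac{1}{2 Z} = \frac{1}{2}$)
$d{\left(H{\left(-6,-3 \right)} \left(-1\right) \right)} - -17530 = \frac{1}{2} - -17530 = \frac{1}{2} + 17530 = \frac{35061}{2}$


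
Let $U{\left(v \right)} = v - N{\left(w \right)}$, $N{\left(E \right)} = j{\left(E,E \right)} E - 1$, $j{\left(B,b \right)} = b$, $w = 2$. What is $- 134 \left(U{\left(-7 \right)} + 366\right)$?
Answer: $-47704$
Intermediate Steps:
$N{\left(E \right)} = -1 + E^{2}$ ($N{\left(E \right)} = E E - 1 = E^{2} - 1 = -1 + E^{2}$)
$U{\left(v \right)} = -3 + v$ ($U{\left(v \right)} = v - \left(-1 + 2^{2}\right) = v - \left(-1 + 4\right) = v - 3 = -3 + v$)
$- 134 \left(U{\left(-7 \right)} + 366\right) = - 134 \left(\left(-3 - 7\right) + 366\right) = - 134 \left(-10 + 366\right) = \left(-134\right) 356 = -47704$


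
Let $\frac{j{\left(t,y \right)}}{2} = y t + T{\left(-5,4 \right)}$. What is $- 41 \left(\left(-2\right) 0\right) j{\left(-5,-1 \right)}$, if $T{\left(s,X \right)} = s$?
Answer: $0$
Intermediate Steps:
$j{\left(t,y \right)} = -10 + 2 t y$ ($j{\left(t,y \right)} = 2 \left(y t - 5\right) = 2 \left(t y - 5\right) = 2 \left(-5 + t y\right) = -10 + 2 t y$)
$- 41 \left(\left(-2\right) 0\right) j{\left(-5,-1 \right)} = - 41 \left(\left(-2\right) 0\right) \left(-10 + 2 \left(-5\right) \left(-1\right)\right) = \left(-41\right) 0 \left(-10 + 10\right) = 0 \cdot 0 = 0$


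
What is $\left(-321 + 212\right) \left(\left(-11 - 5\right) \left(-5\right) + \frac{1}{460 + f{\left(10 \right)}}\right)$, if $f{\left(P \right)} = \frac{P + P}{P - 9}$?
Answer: $- \frac{4185709}{480} \approx -8720.2$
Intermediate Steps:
$f{\left(P \right)} = \frac{2 P}{-9 + P}$
$\left(-321 + 212\right) \left(\left(-11 - 5\right) \left(-5\right) + \frac{1}{460 + f{\left(10 \right)}}\right) = \left(-321 + 212\right) \left(\left(-11 - 5\right) \left(-5\right) + \frac{1}{460 + 2 \cdot 10 \frac{1}{-9 + 10}}\right) = - 109 \left(\left(-16\right) \left(-5\right) + \frac{1}{460 + 2 \cdot 10 \cdot 1^{-1}}\right) = - 109 \left(80 + \frac{1}{460 + 2 \cdot 10 \cdot 1}\right) = - 109 \left(80 + \frac{1}{460 + 20}\right) = - 109 \left(80 + \frac{1}{480}\right) = \left(-109\right) \frac{38401}{480} = - \frac{4185709}{480}$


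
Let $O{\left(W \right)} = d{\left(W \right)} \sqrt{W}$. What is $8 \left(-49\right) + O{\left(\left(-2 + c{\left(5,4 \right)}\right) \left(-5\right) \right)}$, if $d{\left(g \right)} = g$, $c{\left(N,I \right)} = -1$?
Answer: $-392 + 15 \sqrt{15} \approx -333.91$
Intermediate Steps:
$O{\left(W \right)} = W^{\frac{3}{2}}$ ($O{\left(W \right)} = W \sqrt{W} = W^{\frac{3}{2}}$)
$8 \left(-49\right) + O{\left(\left(-2 + c{\left(5,4 \right)}\right) \left(-5\right) \right)} = 8 \left(-49\right) + \left(\left(-2 - 1\right) \left(-5\right)\right)^{\frac{3}{2}} = -392 + \left(\left(-3\right) \left(-5\right)\right)^{\frac{3}{2}} = -392 + 15^{\frac{3}{2}} = -392 + 15 \sqrt{15}$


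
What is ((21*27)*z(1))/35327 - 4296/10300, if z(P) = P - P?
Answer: -1074/2575 ≈ -0.41709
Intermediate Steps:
z(P) = 0
((21*27)*z(1))/35327 - 4296/10300 = ((21*27)*0)/35327 - 4296/10300 = (567*0)*(1/35327) - 4296*1/10300 = 0*(1/35327) - 1074/2575 = 0 - 1074/2575 = -1074/2575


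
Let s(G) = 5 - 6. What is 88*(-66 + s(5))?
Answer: -5896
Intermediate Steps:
s(G) = -1
88*(-66 + s(5)) = 88*(-66 - 1) = 88*(-67) = -5896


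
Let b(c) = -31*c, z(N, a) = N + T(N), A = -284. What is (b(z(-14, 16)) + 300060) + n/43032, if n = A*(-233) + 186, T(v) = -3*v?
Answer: 6437448251/21516 ≈ 2.9919e+5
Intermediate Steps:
z(N, a) = -2*N (z(N, a) = N - 3*N = -2*N)
n = 66358 (n = -284*(-233) + 186 = 66172 + 186 = 66358)
(b(z(-14, 16)) + 300060) + n/43032 = (-(-62)*(-14) + 300060) + 66358/43032 = (-31*28 + 300060) + 66358*(1/43032) = (-868 + 300060) + 33179/21516 = 299192 + 33179/21516 = 6437448251/21516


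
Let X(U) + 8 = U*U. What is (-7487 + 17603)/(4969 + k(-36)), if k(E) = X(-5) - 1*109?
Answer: 10116/4877 ≈ 2.0742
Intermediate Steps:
X(U) = -8 + U² (X(U) = -8 + U*U = -8 + U²)
k(E) = -92 (k(E) = (-8 + (-5)²) - 1*109 = (-8 + 25) - 109 = 17 - 109 = -92)
(-7487 + 17603)/(4969 + k(-36)) = (-7487 + 17603)/(4969 - 92) = 10116/4877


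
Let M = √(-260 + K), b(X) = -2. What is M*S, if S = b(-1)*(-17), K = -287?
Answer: 34*I*√547 ≈ 795.19*I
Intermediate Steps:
S = 34 (S = -2*(-17) = 34)
M = I*√547 (M = √(-260 - 287) = √(-547) = I*√547 ≈ 23.388*I)
M*S = (I*√547)*34 = 34*I*√547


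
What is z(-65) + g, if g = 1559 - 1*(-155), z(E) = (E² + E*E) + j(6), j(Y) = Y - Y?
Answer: 10164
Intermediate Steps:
j(Y) = 0
z(E) = 2*E² (z(E) = (E² + E*E) + 0 = (E² + E²) + 0 = 2*E² + 0 = 2*E²)
g = 1714 (g = 1559 + 155 = 1714)
z(-65) + g = 2*(-65)² + 1714 = 2*4225 + 1714 = 8450 + 1714 = 10164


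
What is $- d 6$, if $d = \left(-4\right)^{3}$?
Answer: $384$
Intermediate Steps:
$d = -64$
$- d 6 = \left(-1\right) \left(-64\right) 6 = 64 \cdot 6 = 384$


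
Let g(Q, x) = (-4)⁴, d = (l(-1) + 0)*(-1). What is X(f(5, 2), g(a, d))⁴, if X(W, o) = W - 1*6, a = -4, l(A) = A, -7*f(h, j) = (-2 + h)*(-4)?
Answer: 810000/2401 ≈ 337.36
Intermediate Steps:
f(h, j) = -8/7 + 4*h/7 (f(h, j) = -(-2 + h)*(-4)/7 = -(8 - 4*h)/7 = -8/7 + 4*h/7)
d = 1 (d = (-1 + 0)*(-1) = -1*(-1) = 1)
g(Q, x) = 256
X(W, o) = -6 + W (X(W, o) = W - 6 = -6 + W)
X(f(5, 2), g(a, d))⁴ = (-6 + (-8/7 + (4/7)*5))⁴ = (-6 + (-8/7 + 20/7))⁴ = (-6 + 12/7)⁴ = (-30/7)⁴ = 810000/2401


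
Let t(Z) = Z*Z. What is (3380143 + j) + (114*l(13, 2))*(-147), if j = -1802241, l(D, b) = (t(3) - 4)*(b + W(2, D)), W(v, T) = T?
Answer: 321052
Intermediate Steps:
t(Z) = Z**2
l(D, b) = 5*D + 5*b (l(D, b) = (3**2 - 4)*(b + D) = (9 - 4)*(D + b) = 5*(D + b) = 5*D + 5*b)
(3380143 + j) + (114*l(13, 2))*(-147) = (3380143 - 1802241) + (114*(5*13 + 5*2))*(-147) = 1577902 + (114*(65 + 10))*(-147) = 1577902 + (114*75)*(-147) = 1577902 + 8550*(-147) = 1577902 - 1256850 = 321052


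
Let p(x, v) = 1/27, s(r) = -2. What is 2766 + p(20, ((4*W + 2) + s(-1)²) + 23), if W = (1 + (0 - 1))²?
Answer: 74683/27 ≈ 2766.0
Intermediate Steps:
W = 0 (W = (1 - 1)² = 0² = 0)
p(x, v) = 1/27
2766 + p(20, ((4*W + 2) + s(-1)²) + 23) = 2766 + 1/27 = 74683/27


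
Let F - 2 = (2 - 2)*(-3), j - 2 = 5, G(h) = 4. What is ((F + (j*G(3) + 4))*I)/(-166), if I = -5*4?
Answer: 340/83 ≈ 4.0964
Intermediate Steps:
j = 7 (j = 2 + 5 = 7)
I = -20
F = 2 (F = 2 + (2 - 2)*(-3) = 2 + 0*(-3) = 2 + 0 = 2)
((F + (j*G(3) + 4))*I)/(-166) = ((2 + (7*4 + 4))*(-20))/(-166) = ((2 + (28 + 4))*(-20))*(-1/166) = ((2 + 32)*(-20))*(-1/166) = (34*(-20))*(-1/166) = -680*(-1/166) = 340/83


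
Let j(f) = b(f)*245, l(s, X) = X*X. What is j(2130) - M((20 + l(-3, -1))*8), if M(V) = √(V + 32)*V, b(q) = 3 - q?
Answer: -521115 - 1680*√2 ≈ -5.2349e+5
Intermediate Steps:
l(s, X) = X²
j(f) = 735 - 245*f (j(f) = (3 - f)*245 = 735 - 245*f)
M(V) = V*√(32 + V) (M(V) = √(32 + V)*V = V*√(32 + V))
j(2130) - M((20 + l(-3, -1))*8) = (735 - 245*2130) - (20 + (-1)²)*8*√(32 + (20 + (-1)²)*8) = (735 - 521850) - (20 + 1)*8*√(32 + (20 + 1)*8) = -521115 - 21*8*√(32 + 21*8) = -521115 - 168*√(32 + 168) = -521115 - 168*√200 = -521115 - 168*10*√2 = -521115 - 1680*√2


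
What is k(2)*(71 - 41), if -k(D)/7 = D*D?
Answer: -840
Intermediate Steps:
k(D) = -7*D² (k(D) = -7*D*D = -7*D²)
k(2)*(71 - 41) = (-7*2²)*(71 - 41) = -7*4*30 = -28*30 = -840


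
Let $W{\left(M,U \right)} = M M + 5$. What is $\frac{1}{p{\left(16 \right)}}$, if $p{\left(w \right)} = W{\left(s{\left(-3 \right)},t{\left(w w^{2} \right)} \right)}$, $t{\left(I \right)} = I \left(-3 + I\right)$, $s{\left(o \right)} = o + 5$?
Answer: $\frac{1}{9} \approx 0.11111$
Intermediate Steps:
$s{\left(o \right)} = 5 + o$
$W{\left(M,U \right)} = 5 + M^{2}$ ($W{\left(M,U \right)} = M^{2} + 5 = 5 + M^{2}$)
$p{\left(w \right)} = 9$ ($p{\left(w \right)} = 5 + \left(5 - 3\right)^{2} = 5 + 2^{2} = 5 + 4 = 9$)
$\frac{1}{p{\left(16 \right)}} = \frac{1}{9}$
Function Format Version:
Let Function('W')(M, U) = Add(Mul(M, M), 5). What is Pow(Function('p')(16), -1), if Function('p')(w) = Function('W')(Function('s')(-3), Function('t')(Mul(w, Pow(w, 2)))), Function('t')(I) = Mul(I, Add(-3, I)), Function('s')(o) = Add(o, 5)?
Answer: Rational(1, 9) ≈ 0.11111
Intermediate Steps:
Function('s')(o) = Add(5, o)
Function('W')(M, U) = Add(5, Pow(M, 2)) (Function('W')(M, U) = Add(Pow(M, 2), 5) = Add(5, Pow(M, 2)))
Function('p')(w) = 9 (Function('p')(w) = Add(5, Pow(Add(5, -3), 2)) = Add(5, Pow(2, 2)) = Add(5, 4) = 9)
Pow(Function('p')(16), -1) = Pow(9, -1) = Rational(1, 9)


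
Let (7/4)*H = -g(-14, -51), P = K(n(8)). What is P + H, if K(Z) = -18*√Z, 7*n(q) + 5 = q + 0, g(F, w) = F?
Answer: 8 - 18*√21/7 ≈ -3.7838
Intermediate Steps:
n(q) = -5/7 + q/7 (n(q) = -5/7 + (q + 0)/7 = -5/7 + q/7)
P = -18*√21/7 (P = -18*√(-5/7 + (⅐)*8) = -18*√(-5/7 + 8/7) = -18*√21/7 ≈ -11.784)
H = 8 (H = 4*(-1*(-14))/7 = (4/7)*14 = 8)
P + H = -18*√21/7 + 8 = 8 - 18*√21/7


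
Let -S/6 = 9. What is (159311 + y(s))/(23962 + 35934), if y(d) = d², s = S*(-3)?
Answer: 185555/59896 ≈ 3.0980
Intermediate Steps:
S = -54 (S = -6*9 = -54)
s = 162 (s = -54*(-3) = 162)
(159311 + y(s))/(23962 + 35934) = (159311 + 162²)/(23962 + 35934) = (159311 + 26244)/59896 = 185555*(1/59896) = 185555/59896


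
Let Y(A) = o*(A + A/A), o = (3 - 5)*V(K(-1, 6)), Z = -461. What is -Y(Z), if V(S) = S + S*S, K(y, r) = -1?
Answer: 0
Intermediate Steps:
V(S) = S + S²
o = 0 (o = (3 - 5)*(-(1 - 1)) = -(-2)*0 = -2*0 = 0)
Y(A) = 0 (Y(A) = 0*(A + A/A) = 0*(A + 1) = 0*(1 + A) = 0)
-Y(Z) = -1*0 = 0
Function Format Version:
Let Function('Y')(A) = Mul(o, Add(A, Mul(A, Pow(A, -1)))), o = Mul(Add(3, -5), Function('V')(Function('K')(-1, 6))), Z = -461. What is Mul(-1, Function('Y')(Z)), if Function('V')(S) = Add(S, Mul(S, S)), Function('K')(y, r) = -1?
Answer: 0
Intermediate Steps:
Function('V')(S) = Add(S, Pow(S, 2))
o = 0 (o = Mul(Add(3, -5), Mul(-1, Add(1, -1))) = Mul(-2, Mul(-1, 0)) = Mul(-2, 0) = 0)
Function('Y')(A) = 0 (Function('Y')(A) = Mul(0, Add(A, Mul(A, Pow(A, -1)))) = Mul(0, Add(A, 1)) = Mul(0, Add(1, A)) = 0)
Mul(-1, Function('Y')(Z)) = Mul(-1, 0) = 0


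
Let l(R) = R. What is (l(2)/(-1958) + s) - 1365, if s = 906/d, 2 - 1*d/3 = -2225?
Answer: -2975724614/2180233 ≈ -1364.9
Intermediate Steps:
d = 6681 (d = 6 - 3*(-2225) = 6 + 6675 = 6681)
s = 302/2227 (s = 906/6681 = 906*(1/6681) = 302/2227 ≈ 0.13561)
(l(2)/(-1958) + s) - 1365 = (2/(-1958) + 302/2227) - 1365 = (2*(-1/1958) + 302/2227) - 1365 = (-1/979 + 302/2227) - 1365 = 293431/2180233 - 1365 = -2975724614/2180233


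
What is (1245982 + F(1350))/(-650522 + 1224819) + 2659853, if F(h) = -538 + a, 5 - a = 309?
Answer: 1527546843481/574297 ≈ 2.6599e+6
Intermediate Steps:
a = -304 (a = 5 - 1*309 = 5 - 309 = -304)
F(h) = -842 (F(h) = -538 - 304 = -842)
(1245982 + F(1350))/(-650522 + 1224819) + 2659853 = (1245982 - 842)/(-650522 + 1224819) + 2659853 = 1245140/574297 + 2659853 = 1527546843481/574297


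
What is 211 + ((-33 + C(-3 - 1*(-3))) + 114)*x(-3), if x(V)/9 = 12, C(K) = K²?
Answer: 8959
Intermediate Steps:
x(V) = 108 (x(V) = 9*12 = 108)
211 + ((-33 + C(-3 - 1*(-3))) + 114)*x(-3) = 211 + ((-33 + (-3 - 1*(-3))²) + 114)*108 = 211 + ((-33 + (-3 + 3)²) + 114)*108 = 211 + ((-33 + 0²) + 114)*108 = 211 + ((-33 + 0) + 114)*108 = 211 + (-33 + 114)*108 = 211 + 81*108 = 211 + 8748 = 8959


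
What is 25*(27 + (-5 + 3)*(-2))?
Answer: 775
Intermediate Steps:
25*(27 + (-5 + 3)*(-2)) = 25*(27 - 2*(-2)) = 25*(27 + 4) = 25*31 = 775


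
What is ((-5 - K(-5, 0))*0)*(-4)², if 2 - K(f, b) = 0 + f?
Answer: 0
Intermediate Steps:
K(f, b) = 2 - f (K(f, b) = 2 - (0 + f) = 2 - f)
((-5 - K(-5, 0))*0)*(-4)² = ((-5 - (2 - 1*(-5)))*0)*(-4)² = ((-5 - (2 + 5))*0)*16 = ((-5 - 1*7)*0)*16 = ((-5 - 7)*0)*16 = -12*0*16 = 0*16 = 0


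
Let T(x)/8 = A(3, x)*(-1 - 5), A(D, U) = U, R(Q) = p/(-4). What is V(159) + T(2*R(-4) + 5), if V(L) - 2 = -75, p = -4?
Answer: -409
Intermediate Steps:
V(L) = -73 (V(L) = 2 - 75 = -73)
R(Q) = 1 (R(Q) = -4/(-4) = -4*(-1/4) = 1)
T(x) = -48*x (T(x) = 8*(x*(-1 - 5)) = 8*(x*(-6)) = 8*(-6*x) = -48*x)
V(159) + T(2*R(-4) + 5) = -73 - 48*(2*1 + 5) = -73 - 48*(2 + 5) = -73 - 48*7 = -73 - 336 = -409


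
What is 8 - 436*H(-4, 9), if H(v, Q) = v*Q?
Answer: 15704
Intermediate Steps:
H(v, Q) = Q*v
8 - 436*H(-4, 9) = 8 - 3924*(-4) = 8 - 436*(-36) = 8 + 15696 = 15704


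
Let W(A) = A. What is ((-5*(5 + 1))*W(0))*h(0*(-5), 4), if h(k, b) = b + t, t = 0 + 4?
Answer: 0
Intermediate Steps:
t = 4
h(k, b) = 4 + b (h(k, b) = b + 4 = 4 + b)
((-5*(5 + 1))*W(0))*h(0*(-5), 4) = (-5*(5 + 1)*0)*(4 + 4) = (-5*6*0)*8 = -30*0*8 = 0*8 = 0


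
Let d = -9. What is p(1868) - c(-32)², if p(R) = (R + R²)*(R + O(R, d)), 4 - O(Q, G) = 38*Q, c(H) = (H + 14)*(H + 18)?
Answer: -241290236208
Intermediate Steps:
c(H) = (14 + H)*(18 + H)
O(Q, G) = 4 - 38*Q
p(R) = (4 - 37*R)*(R + R²) (p(R) = (R + R²)*(R + (4 - 38*R)) = (R + R²)*(4 - 37*R) = (4 - 37*R)*(R + R²))
p(1868) - c(-32)² = 1868*(4 - 37*1868² - 33*1868) - (252 + (-32)² + 32*(-32))² = 1868*(4 - 37*3489424 - 61644) - (252 + 1024 - 1024)² = 1868*(4 - 129108688 - 61644) - 1*252² = 1868*(-129170328) - 1*63504 = -241290172704 - 63504 = -241290236208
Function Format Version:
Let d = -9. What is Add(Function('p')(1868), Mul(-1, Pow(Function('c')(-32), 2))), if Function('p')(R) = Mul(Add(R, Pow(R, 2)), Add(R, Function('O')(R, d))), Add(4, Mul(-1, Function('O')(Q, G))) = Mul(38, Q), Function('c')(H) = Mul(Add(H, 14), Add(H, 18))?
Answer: -241290236208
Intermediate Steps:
Function('c')(H) = Mul(Add(14, H), Add(18, H))
Function('O')(Q, G) = Add(4, Mul(-38, Q)) (Function('O')(Q, G) = Add(4, Mul(-1, Mul(38, Q))) = Add(4, Mul(-38, Q)))
Function('p')(R) = Mul(Add(4, Mul(-37, R)), Add(R, Pow(R, 2))) (Function('p')(R) = Mul(Add(R, Pow(R, 2)), Add(R, Add(4, Mul(-38, R)))) = Mul(Add(R, Pow(R, 2)), Add(4, Mul(-37, R))) = Mul(Add(4, Mul(-37, R)), Add(R, Pow(R, 2))))
Add(Function('p')(1868), Mul(-1, Pow(Function('c')(-32), 2))) = Add(Mul(1868, Add(4, Mul(-37, Pow(1868, 2)), Mul(-33, 1868))), Mul(-1, Pow(Add(252, Pow(-32, 2), Mul(32, -32)), 2))) = Add(Mul(1868, Add(4, Mul(-37, 3489424), -61644)), Mul(-1, Pow(Add(252, 1024, -1024), 2))) = Add(Mul(1868, Add(4, -129108688, -61644)), Mul(-1, Pow(252, 2))) = Add(Mul(1868, -129170328), Mul(-1, 63504)) = Add(-241290172704, -63504) = -241290236208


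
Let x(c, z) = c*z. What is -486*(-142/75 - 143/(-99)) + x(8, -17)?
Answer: 2054/25 ≈ 82.160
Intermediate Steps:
-486*(-142/75 - 143/(-99)) + x(8, -17) = -486*(-142/75 - 143/(-99)) + 8*(-17) = -486*(-142*1/75 - 143*(-1/99)) - 136 = -486*(-142/75 + 13/9) - 136 = -486*(-101/225) - 136 = 5454/25 - 136 = 2054/25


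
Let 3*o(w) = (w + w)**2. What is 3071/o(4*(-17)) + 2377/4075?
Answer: 81507967/75371200 ≈ 1.0814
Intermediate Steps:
o(w) = 4*w**2/3 (o(w) = (w + w)**2/3 = (2*w)**2/3 = (4*w**2)/3 = 4*w**2/3)
3071/o(4*(-17)) + 2377/4075 = 3071/((4*(4*(-17))**2/3)) + 2377/4075 = 3071/(((4/3)*(-68)**2)) + 2377*(1/4075) = 3071/(((4/3)*4624)) + 2377/4075 = 3071/(18496/3) + 2377/4075 = 3071*(3/18496) + 2377/4075 = 9213/18496 + 2377/4075 = 81507967/75371200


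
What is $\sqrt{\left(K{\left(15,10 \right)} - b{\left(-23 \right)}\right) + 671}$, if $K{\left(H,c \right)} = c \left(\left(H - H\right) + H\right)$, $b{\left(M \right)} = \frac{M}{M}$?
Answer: $2 \sqrt{205} \approx 28.636$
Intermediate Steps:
$b{\left(M \right)} = 1$
$K{\left(H,c \right)} = H c$ ($K{\left(H,c \right)} = c \left(0 + H\right) = c H = H c$)
$\sqrt{\left(K{\left(15,10 \right)} - b{\left(-23 \right)}\right) + 671} = \sqrt{\left(15 \cdot 10 - 1\right) + 671} = \sqrt{\left(150 - 1\right) + 671} = \sqrt{149 + 671} = \sqrt{820} = 2 \sqrt{205}$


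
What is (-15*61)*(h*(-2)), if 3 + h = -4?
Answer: -12810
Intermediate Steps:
h = -7 (h = -3 - 4 = -7)
(-15*61)*(h*(-2)) = (-15*61)*(-7*(-2)) = -915*14 = -12810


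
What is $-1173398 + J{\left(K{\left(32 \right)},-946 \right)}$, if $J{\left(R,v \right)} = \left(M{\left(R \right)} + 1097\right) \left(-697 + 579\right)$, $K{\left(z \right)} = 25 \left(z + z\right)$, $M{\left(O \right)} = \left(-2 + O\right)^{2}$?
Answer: $-302628116$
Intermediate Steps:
$K{\left(z \right)} = 50 z$ ($K{\left(z \right)} = 25 \cdot 2 z = 50 z$)
$J{\left(R,v \right)} = -129446 - 118 \left(-2 + R\right)^{2}$ ($J{\left(R,v \right)} = \left(\left(-2 + R\right)^{2} + 1097\right) \left(-697 + 579\right) = \left(1097 + \left(-2 + R\right)^{2}\right) \left(-118\right) = -129446 - 118 \left(-2 + R\right)^{2}$)
$-1173398 + J{\left(K{\left(32 \right)},-946 \right)} = -1173398 - \left(129446 + 118 \left(-2 + 50 \cdot 32\right)^{2}\right) = -1173398 - \left(129446 + 118 \left(-2 + 1600\right)^{2}\right) = -1173398 - \left(129446 + 118 \cdot 1598^{2}\right) = -1173398 - 301454718 = -302628116$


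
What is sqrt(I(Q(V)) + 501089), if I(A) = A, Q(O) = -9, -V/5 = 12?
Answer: 2*sqrt(125270) ≈ 707.87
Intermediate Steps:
V = -60 (V = -5*12 = -60)
sqrt(I(Q(V)) + 501089) = sqrt(-9 + 501089) = sqrt(501080) = 2*sqrt(125270)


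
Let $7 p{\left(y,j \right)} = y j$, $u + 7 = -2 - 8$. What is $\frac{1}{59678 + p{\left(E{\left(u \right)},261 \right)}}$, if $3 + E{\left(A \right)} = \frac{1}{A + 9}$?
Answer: $\frac{56}{3335443} \approx 1.6789 \cdot 10^{-5}$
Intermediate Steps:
$u = -17$ ($u = -7 - 10 = -17$)
$E{\left(A \right)} = -3 + \frac{1}{9 + A}$ ($E{\left(A \right)} = -3 + \frac{1}{A + 9} = -3 + \frac{1}{9 + A}$)
$p{\left(y,j \right)} = \frac{j y}{7}$ ($p{\left(y,j \right)} = \frac{y j}{7} = \frac{j y}{7}$)
$\frac{1}{59678 + p{\left(E{\left(u \right)},261 \right)}} = \frac{1}{59678 + \frac{1}{7} \cdot 261 \frac{-26 - -51}{9 - 17}} = \frac{1}{59678 + \frac{1}{7} \cdot 261 \frac{-26 + 51}{-8}} = \frac{1}{59678 + \frac{1}{7} \cdot 261 \left(\left(- \frac{1}{8}\right) 25\right)} = \frac{1}{59678 + \frac{1}{7} \cdot 261 \left(- \frac{25}{8}\right)} = \frac{1}{59678 - \frac{6525}{56}} = \frac{1}{\frac{3335443}{56}} = \frac{56}{3335443}$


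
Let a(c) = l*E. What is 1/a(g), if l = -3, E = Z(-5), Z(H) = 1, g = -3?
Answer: -⅓ ≈ -0.33333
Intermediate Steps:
E = 1
a(c) = -3 (a(c) = -3*1 = -3)
1/a(g) = 1/(-3) = -⅓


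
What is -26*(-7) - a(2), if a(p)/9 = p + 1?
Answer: 155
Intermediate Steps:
a(p) = 9 + 9*p (a(p) = 9*(p + 1) = 9*(1 + p) = 9 + 9*p)
-26*(-7) - a(2) = -26*(-7) - (9 + 9*2) = 182 - (9 + 18) = 182 - 1*27 = 182 - 27 = 155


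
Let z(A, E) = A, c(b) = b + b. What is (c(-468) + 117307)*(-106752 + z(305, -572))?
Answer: -12387343837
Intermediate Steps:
c(b) = 2*b
(c(-468) + 117307)*(-106752 + z(305, -572)) = (2*(-468) + 117307)*(-106752 + 305) = (-936 + 117307)*(-106447) = 116371*(-106447) = -12387343837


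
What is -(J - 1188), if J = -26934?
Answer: 28122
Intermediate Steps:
-(J - 1188) = -(-26934 - 1188) = -1*(-28122) = 28122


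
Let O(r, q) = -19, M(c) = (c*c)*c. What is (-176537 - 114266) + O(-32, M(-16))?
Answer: -290822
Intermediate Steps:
M(c) = c³ (M(c) = c²*c = c³)
(-176537 - 114266) + O(-32, M(-16)) = (-176537 - 114266) - 19 = -290803 - 19 = -290822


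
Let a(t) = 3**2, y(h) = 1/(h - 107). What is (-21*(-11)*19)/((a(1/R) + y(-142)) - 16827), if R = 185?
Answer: -1092861/4187683 ≈ -0.26097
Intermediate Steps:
y(h) = 1/(-107 + h)
a(t) = 9
(-21*(-11)*19)/((a(1/R) + y(-142)) - 16827) = (-21*(-11)*19)/((9 + 1/(-107 - 142)) - 16827) = (231*19)/((9 + 1/(-249)) - 16827) = 4389/((9 - 1/249) - 16827) = 4389/(2240/249 - 16827) = 4389/(-4187683/249) = 4389*(-249/4187683) = -1092861/4187683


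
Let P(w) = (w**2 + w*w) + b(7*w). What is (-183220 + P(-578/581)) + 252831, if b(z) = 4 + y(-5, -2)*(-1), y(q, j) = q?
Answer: 23501664988/337561 ≈ 69622.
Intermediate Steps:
b(z) = 9 (b(z) = 4 - 5*(-1) = 4 + 5 = 9)
P(w) = 9 + 2*w**2 (P(w) = (w**2 + w*w) + 9 = (w**2 + w**2) + 9 = 2*w**2 + 9 = 9 + 2*w**2)
(-183220 + P(-578/581)) + 252831 = (-183220 + (9 + 2*(-578/581)**2)) + 252831 = (-183220 + (9 + 2*(334084/337561))) + 252831 = (-183220 + (9 + 668168/337561)) + 252831 = (-183220 + 3706217/337561) + 252831 = -61844220203/337561 + 252831 = 23501664988/337561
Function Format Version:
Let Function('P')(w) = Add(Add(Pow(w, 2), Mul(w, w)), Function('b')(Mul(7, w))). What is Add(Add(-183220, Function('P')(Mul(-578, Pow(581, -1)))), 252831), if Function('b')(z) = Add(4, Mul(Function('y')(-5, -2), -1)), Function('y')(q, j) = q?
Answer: Rational(23501664988, 337561) ≈ 69622.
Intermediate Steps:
Function('b')(z) = 9 (Function('b')(z) = Add(4, Mul(-5, -1)) = Add(4, 5) = 9)
Function('P')(w) = Add(9, Mul(2, Pow(w, 2))) (Function('P')(w) = Add(Add(Pow(w, 2), Mul(w, w)), 9) = Add(Add(Pow(w, 2), Pow(w, 2)), 9) = Add(Mul(2, Pow(w, 2)), 9) = Add(9, Mul(2, Pow(w, 2))))
Add(Add(-183220, Function('P')(Mul(-578, Pow(581, -1)))), 252831) = Add(Add(-183220, Add(9, Mul(2, Pow(Mul(-578, Pow(581, -1)), 2)))), 252831) = Add(Add(-183220, Add(9, Mul(2, Pow(Mul(-578, Rational(1, 581)), 2)))), 252831) = Add(Add(-183220, Add(9, Mul(2, Pow(Rational(-578, 581), 2)))), 252831) = Add(Add(-183220, Add(9, Mul(2, Rational(334084, 337561)))), 252831) = Add(Add(-183220, Add(9, Rational(668168, 337561))), 252831) = Add(Add(-183220, Rational(3706217, 337561)), 252831) = Add(Rational(-61844220203, 337561), 252831) = Rational(23501664988, 337561)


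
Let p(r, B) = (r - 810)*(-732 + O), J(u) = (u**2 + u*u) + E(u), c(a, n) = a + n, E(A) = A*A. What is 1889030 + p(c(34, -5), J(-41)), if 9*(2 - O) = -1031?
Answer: 21327229/9 ≈ 2.3697e+6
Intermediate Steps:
O = 1049/9 (O = 2 - 1/9*(-1031) = 2 + 1031/9 = 1049/9 ≈ 116.56)
E(A) = A**2
J(u) = 3*u**2 (J(u) = (u**2 + u*u) + u**2 = (u**2 + u**2) + u**2 = 2*u**2 + u**2 = 3*u**2)
p(r, B) = 498510 - 5539*r/9 (p(r, B) = (r - 810)*(-732 + 1049/9) = (-810 + r)*(-5539/9) = 498510 - 5539*r/9)
1889030 + p(c(34, -5), J(-41)) = 1889030 + (498510 - 5539*(34 - 5)/9) = 1889030 + (498510 - 5539/9*29) = 1889030 + (498510 - 160631/9) = 1889030 + 4325959/9 = 21327229/9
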